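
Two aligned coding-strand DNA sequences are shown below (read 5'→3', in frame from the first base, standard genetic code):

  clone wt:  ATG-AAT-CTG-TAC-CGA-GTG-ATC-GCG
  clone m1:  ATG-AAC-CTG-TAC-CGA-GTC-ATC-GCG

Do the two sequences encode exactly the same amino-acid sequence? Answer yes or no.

yes

Codon 1: ATG Met / ATG Met — identical.
Codon 2: AAT Asn / AAC Asn — synonymous.
Codon 3: CTG Leu / CTG Leu — identical.
Codon 4: TAC Tyr / TAC Tyr — identical.
Codon 5: CGA Arg / CGA Arg — identical.
Codon 6: GTG Val / GTC Val — synonymous.
Codon 7: ATC Ile / ATC Ile — identical.
Codon 8: GCG Ala / GCG Ala — identical.
Nonsynonymous differences: 0 → same protein.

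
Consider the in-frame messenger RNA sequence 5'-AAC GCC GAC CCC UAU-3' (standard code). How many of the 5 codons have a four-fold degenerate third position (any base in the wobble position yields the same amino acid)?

Codon 1 AAC (Asn): third position 2-fold.
Codon 2 GCC (Ala): third position 4-fold.
Codon 3 GAC (Asp): third position 2-fold.
Codon 4 CCC (Pro): third position 4-fold.
Codon 5 UAU (Tyr): third position 2-fold.
Four-fold degenerate third positions: 2.

2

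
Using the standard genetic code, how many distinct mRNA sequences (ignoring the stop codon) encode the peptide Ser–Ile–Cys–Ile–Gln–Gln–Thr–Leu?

10368

Ser: 6 codons.
Ile: 3 codons.
Cys: 2 codons.
Ile: 3 codons.
Gln: 2 codons.
Gln: 2 codons.
Thr: 4 codons.
Leu: 6 codons.
6 × 3 × 2 × 3 × 2 × 2 × 4 × 6 = 10368.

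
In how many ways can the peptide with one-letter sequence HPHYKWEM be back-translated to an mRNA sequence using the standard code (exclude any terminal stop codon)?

128

His: 2 codons.
Pro: 4 codons.
His: 2 codons.
Tyr: 2 codons.
Lys: 2 codons.
Trp: 1 codon.
Glu: 2 codons.
Met: 1 codon.
2 × 4 × 2 × 2 × 2 × 1 × 2 × 1 = 128.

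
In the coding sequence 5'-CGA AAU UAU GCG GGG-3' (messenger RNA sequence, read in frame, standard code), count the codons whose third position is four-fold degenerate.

3

Codon 1 CGA (Arg): third position 4-fold.
Codon 2 AAU (Asn): third position 2-fold.
Codon 3 UAU (Tyr): third position 2-fold.
Codon 4 GCG (Ala): third position 4-fold.
Codon 5 GGG (Gly): third position 4-fold.
Four-fold degenerate third positions: 3.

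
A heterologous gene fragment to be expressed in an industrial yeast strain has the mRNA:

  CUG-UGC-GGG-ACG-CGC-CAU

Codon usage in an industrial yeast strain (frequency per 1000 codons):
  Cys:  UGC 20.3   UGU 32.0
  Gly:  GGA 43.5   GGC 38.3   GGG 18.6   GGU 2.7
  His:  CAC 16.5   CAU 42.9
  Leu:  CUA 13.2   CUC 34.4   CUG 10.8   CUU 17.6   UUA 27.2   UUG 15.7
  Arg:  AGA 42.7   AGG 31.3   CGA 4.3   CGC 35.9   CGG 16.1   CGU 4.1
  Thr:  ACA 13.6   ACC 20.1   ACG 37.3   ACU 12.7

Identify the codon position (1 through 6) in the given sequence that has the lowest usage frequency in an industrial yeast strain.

Codon 1 CUG (Leu): 10.8 per 1000.
Codon 2 UGC (Cys): 20.3 per 1000.
Codon 3 GGG (Gly): 18.6 per 1000.
Codon 4 ACG (Thr): 37.3 per 1000.
Codon 5 CGC (Arg): 35.9 per 1000.
Codon 6 CAU (His): 42.9 per 1000.
Lowest frequency is 10.8 at codon 1.

1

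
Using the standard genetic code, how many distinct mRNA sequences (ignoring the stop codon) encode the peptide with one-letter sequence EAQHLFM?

Glu: 2 codons.
Ala: 4 codons.
Gln: 2 codons.
His: 2 codons.
Leu: 6 codons.
Phe: 2 codons.
Met: 1 codon.
2 × 4 × 2 × 2 × 6 × 2 × 1 = 384.

384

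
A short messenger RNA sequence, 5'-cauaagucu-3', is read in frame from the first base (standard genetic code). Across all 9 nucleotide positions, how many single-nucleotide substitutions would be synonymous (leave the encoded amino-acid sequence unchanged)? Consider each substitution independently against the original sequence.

5

Codon 1 (CAU, His): 1 synonymous substitution.
Codon 2 (AAG, Lys): 1 synonymous substitution.
Codon 3 (UCU, Ser): 3 synonymous substitutions.
Total: 1 + 1 + 3 = 5.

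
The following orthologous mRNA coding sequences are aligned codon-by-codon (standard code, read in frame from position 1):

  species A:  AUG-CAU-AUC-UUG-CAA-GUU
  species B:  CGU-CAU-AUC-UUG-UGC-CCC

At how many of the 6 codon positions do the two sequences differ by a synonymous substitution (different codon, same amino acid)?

0

Codon 1: AUG Met / CGU Arg — nonsynonymous.
Codon 2: CAU His / CAU His — identical.
Codon 3: AUC Ile / AUC Ile — identical.
Codon 4: UUG Leu / UUG Leu — identical.
Codon 5: CAA Gln / UGC Cys — nonsynonymous.
Codon 6: GUU Val / CCC Pro — nonsynonymous.
Synonymous differences: 0.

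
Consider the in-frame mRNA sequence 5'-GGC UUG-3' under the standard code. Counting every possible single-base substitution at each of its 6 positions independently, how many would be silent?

Codon 1 (GGC, Gly): 3 synonymous substitutions.
Codon 2 (UUG, Leu): 2 synonymous substitutions.
Total: 3 + 2 = 5.

5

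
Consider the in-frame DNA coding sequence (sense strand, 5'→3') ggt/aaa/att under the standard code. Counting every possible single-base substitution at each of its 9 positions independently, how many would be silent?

6

Codon 1 (GGT, Gly): 3 synonymous substitutions.
Codon 2 (AAA, Lys): 1 synonymous substitution.
Codon 3 (ATT, Ile): 2 synonymous substitutions.
Total: 3 + 1 + 2 = 6.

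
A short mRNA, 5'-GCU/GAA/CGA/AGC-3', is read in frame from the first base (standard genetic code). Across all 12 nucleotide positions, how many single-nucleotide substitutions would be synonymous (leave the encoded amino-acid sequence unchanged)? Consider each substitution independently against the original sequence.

9

Codon 1 (GCU, Ala): 3 synonymous substitutions.
Codon 2 (GAA, Glu): 1 synonymous substitution.
Codon 3 (CGA, Arg): 4 synonymous substitutions.
Codon 4 (AGC, Ser): 1 synonymous substitution.
Total: 3 + 1 + 4 + 1 = 9.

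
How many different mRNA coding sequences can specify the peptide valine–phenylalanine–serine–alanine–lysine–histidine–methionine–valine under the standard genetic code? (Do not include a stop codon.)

Val: 4 codons.
Phe: 2 codons.
Ser: 6 codons.
Ala: 4 codons.
Lys: 2 codons.
His: 2 codons.
Met: 1 codon.
Val: 4 codons.
4 × 2 × 6 × 4 × 2 × 2 × 1 × 4 = 3072.

3072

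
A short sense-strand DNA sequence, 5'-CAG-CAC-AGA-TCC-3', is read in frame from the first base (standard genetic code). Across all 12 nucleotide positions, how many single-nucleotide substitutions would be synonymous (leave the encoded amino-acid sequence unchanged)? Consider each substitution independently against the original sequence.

7

Codon 1 (CAG, Gln): 1 synonymous substitution.
Codon 2 (CAC, His): 1 synonymous substitution.
Codon 3 (AGA, Arg): 2 synonymous substitutions.
Codon 4 (TCC, Ser): 3 synonymous substitutions.
Total: 1 + 1 + 2 + 3 = 7.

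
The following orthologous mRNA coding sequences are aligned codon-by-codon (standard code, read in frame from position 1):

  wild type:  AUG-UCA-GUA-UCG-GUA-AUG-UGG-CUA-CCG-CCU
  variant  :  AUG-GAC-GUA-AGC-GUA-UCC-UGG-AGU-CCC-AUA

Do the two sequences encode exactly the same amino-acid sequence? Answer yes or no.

no

Codon 1: AUG Met / AUG Met — identical.
Codon 2: UCA Ser / GAC Asp — nonsynonymous.
Codon 3: GUA Val / GUA Val — identical.
Codon 4: UCG Ser / AGC Ser — synonymous.
Codon 5: GUA Val / GUA Val — identical.
Codon 6: AUG Met / UCC Ser — nonsynonymous.
Codon 7: UGG Trp / UGG Trp — identical.
Codon 8: CUA Leu / AGU Ser — nonsynonymous.
Codon 9: CCG Pro / CCC Pro — synonymous.
Codon 10: CCU Pro / AUA Ile — nonsynonymous.
Nonsynonymous differences: 4 → different protein.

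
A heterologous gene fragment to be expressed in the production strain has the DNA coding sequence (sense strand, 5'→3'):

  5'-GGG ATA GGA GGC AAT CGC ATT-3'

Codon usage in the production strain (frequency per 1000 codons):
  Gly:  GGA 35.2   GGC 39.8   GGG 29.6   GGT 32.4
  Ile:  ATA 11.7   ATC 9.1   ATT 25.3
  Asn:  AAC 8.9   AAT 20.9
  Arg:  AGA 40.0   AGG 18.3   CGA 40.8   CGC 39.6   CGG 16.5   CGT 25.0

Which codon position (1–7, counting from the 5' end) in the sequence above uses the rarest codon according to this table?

Codon 1 GGG (Gly): 29.6 per 1000.
Codon 2 ATA (Ile): 11.7 per 1000.
Codon 3 GGA (Gly): 35.2 per 1000.
Codon 4 GGC (Gly): 39.8 per 1000.
Codon 5 AAT (Asn): 20.9 per 1000.
Codon 6 CGC (Arg): 39.6 per 1000.
Codon 7 ATT (Ile): 25.3 per 1000.
Lowest frequency is 11.7 at codon 2.

2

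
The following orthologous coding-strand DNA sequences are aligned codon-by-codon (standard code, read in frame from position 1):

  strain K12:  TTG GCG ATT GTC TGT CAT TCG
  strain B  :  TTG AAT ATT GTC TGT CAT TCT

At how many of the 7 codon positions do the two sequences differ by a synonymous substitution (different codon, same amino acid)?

1

Codon 1: TTG Leu / TTG Leu — identical.
Codon 2: GCG Ala / AAT Asn — nonsynonymous.
Codon 3: ATT Ile / ATT Ile — identical.
Codon 4: GTC Val / GTC Val — identical.
Codon 5: TGT Cys / TGT Cys — identical.
Codon 6: CAT His / CAT His — identical.
Codon 7: TCG Ser / TCT Ser — synonymous.
Synonymous differences: 1.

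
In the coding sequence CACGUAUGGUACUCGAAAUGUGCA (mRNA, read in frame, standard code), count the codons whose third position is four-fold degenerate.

Codon 1 CAC (His): third position 2-fold.
Codon 2 GUA (Val): third position 4-fold.
Codon 3 UGG (Trp): third position 1-fold.
Codon 4 UAC (Tyr): third position 2-fold.
Codon 5 UCG (Ser): third position 4-fold.
Codon 6 AAA (Lys): third position 2-fold.
Codon 7 UGU (Cys): third position 2-fold.
Codon 8 GCA (Ala): third position 4-fold.
Four-fold degenerate third positions: 3.

3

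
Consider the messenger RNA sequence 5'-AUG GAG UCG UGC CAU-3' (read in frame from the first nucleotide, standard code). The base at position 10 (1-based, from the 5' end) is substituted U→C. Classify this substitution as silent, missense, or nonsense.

missense

Position 10 falls in codon 4: UGC → Cys.
After the substitution the codon is CGC → Arg.
Cys ≠ Arg, so this is a missense mutation.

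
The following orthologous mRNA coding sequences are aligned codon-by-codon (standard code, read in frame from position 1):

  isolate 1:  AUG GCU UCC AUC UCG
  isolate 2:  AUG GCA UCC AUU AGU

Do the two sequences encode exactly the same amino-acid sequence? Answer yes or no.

Codon 1: AUG Met / AUG Met — identical.
Codon 2: GCU Ala / GCA Ala — synonymous.
Codon 3: UCC Ser / UCC Ser — identical.
Codon 4: AUC Ile / AUU Ile — synonymous.
Codon 5: UCG Ser / AGU Ser — synonymous.
Nonsynonymous differences: 0 → same protein.

yes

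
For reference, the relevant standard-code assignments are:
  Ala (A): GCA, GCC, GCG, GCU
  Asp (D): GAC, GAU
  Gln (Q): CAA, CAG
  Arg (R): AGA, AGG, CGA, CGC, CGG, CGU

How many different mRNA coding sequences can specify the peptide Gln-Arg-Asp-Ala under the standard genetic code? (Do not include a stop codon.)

96

Gln: 2 codons.
Arg: 6 codons.
Asp: 2 codons.
Ala: 4 codons.
2 × 6 × 2 × 4 = 96.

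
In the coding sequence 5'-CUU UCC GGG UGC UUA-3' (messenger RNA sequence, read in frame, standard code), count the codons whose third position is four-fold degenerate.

3

Codon 1 CUU (Leu): third position 4-fold.
Codon 2 UCC (Ser): third position 4-fold.
Codon 3 GGG (Gly): third position 4-fold.
Codon 4 UGC (Cys): third position 2-fold.
Codon 5 UUA (Leu): third position 2-fold.
Four-fold degenerate third positions: 3.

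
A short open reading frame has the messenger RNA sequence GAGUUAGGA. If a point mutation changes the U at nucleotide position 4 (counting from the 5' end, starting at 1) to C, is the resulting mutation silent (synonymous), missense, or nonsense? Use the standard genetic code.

silent

Position 4 falls in codon 2: UUA → Leu.
After the substitution the codon is CUA → Leu.
Both encode Leu, so the change is synonymous.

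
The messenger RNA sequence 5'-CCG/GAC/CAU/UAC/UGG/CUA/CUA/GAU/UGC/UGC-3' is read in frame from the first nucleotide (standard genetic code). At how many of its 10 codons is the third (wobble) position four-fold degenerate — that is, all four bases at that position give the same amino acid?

Codon 1 CCG (Pro): third position 4-fold.
Codon 2 GAC (Asp): third position 2-fold.
Codon 3 CAU (His): third position 2-fold.
Codon 4 UAC (Tyr): third position 2-fold.
Codon 5 UGG (Trp): third position 1-fold.
Codon 6 CUA (Leu): third position 4-fold.
Codon 7 CUA (Leu): third position 4-fold.
Codon 8 GAU (Asp): third position 2-fold.
Codon 9 UGC (Cys): third position 2-fold.
Codon 10 UGC (Cys): third position 2-fold.
Four-fold degenerate third positions: 3.

3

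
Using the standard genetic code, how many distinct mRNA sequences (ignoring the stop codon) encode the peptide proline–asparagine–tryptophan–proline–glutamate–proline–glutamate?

512

Pro: 4 codons.
Asn: 2 codons.
Trp: 1 codon.
Pro: 4 codons.
Glu: 2 codons.
Pro: 4 codons.
Glu: 2 codons.
4 × 2 × 1 × 4 × 2 × 4 × 2 = 512.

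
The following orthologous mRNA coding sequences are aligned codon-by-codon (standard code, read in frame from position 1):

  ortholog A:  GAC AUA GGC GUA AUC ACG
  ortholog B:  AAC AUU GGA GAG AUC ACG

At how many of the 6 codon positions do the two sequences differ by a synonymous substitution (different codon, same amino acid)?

Codon 1: GAC Asp / AAC Asn — nonsynonymous.
Codon 2: AUA Ile / AUU Ile — synonymous.
Codon 3: GGC Gly / GGA Gly — synonymous.
Codon 4: GUA Val / GAG Glu — nonsynonymous.
Codon 5: AUC Ile / AUC Ile — identical.
Codon 6: ACG Thr / ACG Thr — identical.
Synonymous differences: 2.

2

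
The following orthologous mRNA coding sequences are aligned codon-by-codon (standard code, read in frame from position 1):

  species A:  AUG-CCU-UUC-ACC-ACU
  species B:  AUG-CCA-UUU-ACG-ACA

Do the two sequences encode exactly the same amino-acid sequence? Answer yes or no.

yes

Codon 1: AUG Met / AUG Met — identical.
Codon 2: CCU Pro / CCA Pro — synonymous.
Codon 3: UUC Phe / UUU Phe — synonymous.
Codon 4: ACC Thr / ACG Thr — synonymous.
Codon 5: ACU Thr / ACA Thr — synonymous.
Nonsynonymous differences: 0 → same protein.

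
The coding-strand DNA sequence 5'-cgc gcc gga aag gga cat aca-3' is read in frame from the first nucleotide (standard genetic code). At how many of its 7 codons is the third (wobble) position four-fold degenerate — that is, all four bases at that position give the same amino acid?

5

Codon 1 CGC (Arg): third position 4-fold.
Codon 2 GCC (Ala): third position 4-fold.
Codon 3 GGA (Gly): third position 4-fold.
Codon 4 AAG (Lys): third position 2-fold.
Codon 5 GGA (Gly): third position 4-fold.
Codon 6 CAT (His): third position 2-fold.
Codon 7 ACA (Thr): third position 4-fold.
Four-fold degenerate third positions: 5.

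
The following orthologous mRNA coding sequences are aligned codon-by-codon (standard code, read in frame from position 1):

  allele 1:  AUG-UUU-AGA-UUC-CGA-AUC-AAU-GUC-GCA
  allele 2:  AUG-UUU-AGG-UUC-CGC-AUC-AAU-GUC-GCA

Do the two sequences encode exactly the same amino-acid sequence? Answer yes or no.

Codon 1: AUG Met / AUG Met — identical.
Codon 2: UUU Phe / UUU Phe — identical.
Codon 3: AGA Arg / AGG Arg — synonymous.
Codon 4: UUC Phe / UUC Phe — identical.
Codon 5: CGA Arg / CGC Arg — synonymous.
Codon 6: AUC Ile / AUC Ile — identical.
Codon 7: AAU Asn / AAU Asn — identical.
Codon 8: GUC Val / GUC Val — identical.
Codon 9: GCA Ala / GCA Ala — identical.
Nonsynonymous differences: 0 → same protein.

yes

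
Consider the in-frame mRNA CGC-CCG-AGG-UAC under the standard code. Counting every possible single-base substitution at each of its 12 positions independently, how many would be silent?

Codon 1 (CGC, Arg): 3 synonymous substitutions.
Codon 2 (CCG, Pro): 3 synonymous substitutions.
Codon 3 (AGG, Arg): 2 synonymous substitutions.
Codon 4 (UAC, Tyr): 1 synonymous substitution.
Total: 3 + 3 + 2 + 1 = 9.

9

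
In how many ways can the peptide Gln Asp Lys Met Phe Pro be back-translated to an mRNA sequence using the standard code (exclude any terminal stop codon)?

64

Gln: 2 codons.
Asp: 2 codons.
Lys: 2 codons.
Met: 1 codon.
Phe: 2 codons.
Pro: 4 codons.
2 × 2 × 2 × 1 × 2 × 4 = 64.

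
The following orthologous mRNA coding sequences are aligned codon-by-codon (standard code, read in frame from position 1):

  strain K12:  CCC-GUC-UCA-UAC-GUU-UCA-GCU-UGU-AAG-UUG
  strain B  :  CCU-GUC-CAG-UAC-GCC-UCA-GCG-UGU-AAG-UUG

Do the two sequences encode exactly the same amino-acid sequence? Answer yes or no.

Codon 1: CCC Pro / CCU Pro — synonymous.
Codon 2: GUC Val / GUC Val — identical.
Codon 3: UCA Ser / CAG Gln — nonsynonymous.
Codon 4: UAC Tyr / UAC Tyr — identical.
Codon 5: GUU Val / GCC Ala — nonsynonymous.
Codon 6: UCA Ser / UCA Ser — identical.
Codon 7: GCU Ala / GCG Ala — synonymous.
Codon 8: UGU Cys / UGU Cys — identical.
Codon 9: AAG Lys / AAG Lys — identical.
Codon 10: UUG Leu / UUG Leu — identical.
Nonsynonymous differences: 2 → different protein.

no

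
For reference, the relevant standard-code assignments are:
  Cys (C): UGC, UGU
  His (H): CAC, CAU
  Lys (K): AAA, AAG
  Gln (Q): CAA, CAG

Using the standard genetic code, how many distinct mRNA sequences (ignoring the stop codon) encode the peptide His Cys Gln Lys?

16

His: 2 codons.
Cys: 2 codons.
Gln: 2 codons.
Lys: 2 codons.
2 × 2 × 2 × 2 = 16.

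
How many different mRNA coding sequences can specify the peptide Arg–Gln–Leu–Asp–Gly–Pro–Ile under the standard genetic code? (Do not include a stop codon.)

6912

Arg: 6 codons.
Gln: 2 codons.
Leu: 6 codons.
Asp: 2 codons.
Gly: 4 codons.
Pro: 4 codons.
Ile: 3 codons.
6 × 2 × 6 × 2 × 4 × 4 × 3 = 6912.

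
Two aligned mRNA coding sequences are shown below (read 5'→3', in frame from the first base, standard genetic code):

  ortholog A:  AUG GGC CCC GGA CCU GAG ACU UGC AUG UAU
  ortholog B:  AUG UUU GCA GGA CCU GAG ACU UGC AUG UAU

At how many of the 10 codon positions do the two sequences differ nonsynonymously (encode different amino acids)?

Codon 1: AUG Met / AUG Met — identical.
Codon 2: GGC Gly / UUU Phe — nonsynonymous.
Codon 3: CCC Pro / GCA Ala — nonsynonymous.
Codon 4: GGA Gly / GGA Gly — identical.
Codon 5: CCU Pro / CCU Pro — identical.
Codon 6: GAG Glu / GAG Glu — identical.
Codon 7: ACU Thr / ACU Thr — identical.
Codon 8: UGC Cys / UGC Cys — identical.
Codon 9: AUG Met / AUG Met — identical.
Codon 10: UAU Tyr / UAU Tyr — identical.
Nonsynonymous differences: 2.

2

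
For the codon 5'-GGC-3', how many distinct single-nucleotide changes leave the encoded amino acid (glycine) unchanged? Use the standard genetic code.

Position 1: none → 0 synonymous.
Position 2: none → 0 synonymous.
Position 3: GGT, GGA, GGG → 3 synonymous.
Total: 0 + 0 + 3 = 3.

3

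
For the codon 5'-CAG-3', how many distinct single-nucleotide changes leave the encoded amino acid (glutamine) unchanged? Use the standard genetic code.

1

Position 1: none → 0 synonymous.
Position 2: none → 0 synonymous.
Position 3: CAA → 1 synonymous.
Total: 0 + 0 + 1 = 1.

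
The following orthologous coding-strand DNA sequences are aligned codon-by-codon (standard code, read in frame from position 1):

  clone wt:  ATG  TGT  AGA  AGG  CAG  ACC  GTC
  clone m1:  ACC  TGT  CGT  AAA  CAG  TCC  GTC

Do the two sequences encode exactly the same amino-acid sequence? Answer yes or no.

no

Codon 1: ATG Met / ACC Thr — nonsynonymous.
Codon 2: TGT Cys / TGT Cys — identical.
Codon 3: AGA Arg / CGT Arg — synonymous.
Codon 4: AGG Arg / AAA Lys — nonsynonymous.
Codon 5: CAG Gln / CAG Gln — identical.
Codon 6: ACC Thr / TCC Ser — nonsynonymous.
Codon 7: GTC Val / GTC Val — identical.
Nonsynonymous differences: 3 → different protein.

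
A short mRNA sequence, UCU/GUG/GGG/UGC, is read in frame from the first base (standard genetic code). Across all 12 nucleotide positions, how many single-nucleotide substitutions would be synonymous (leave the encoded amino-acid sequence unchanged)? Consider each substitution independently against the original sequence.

Codon 1 (UCU, Ser): 3 synonymous substitutions.
Codon 2 (GUG, Val): 3 synonymous substitutions.
Codon 3 (GGG, Gly): 3 synonymous substitutions.
Codon 4 (UGC, Cys): 1 synonymous substitution.
Total: 3 + 3 + 3 + 1 = 10.

10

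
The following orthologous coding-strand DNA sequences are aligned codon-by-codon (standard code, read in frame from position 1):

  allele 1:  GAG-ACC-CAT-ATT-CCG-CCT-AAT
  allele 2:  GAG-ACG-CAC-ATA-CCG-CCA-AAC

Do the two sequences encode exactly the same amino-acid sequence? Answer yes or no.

Codon 1: GAG Glu / GAG Glu — identical.
Codon 2: ACC Thr / ACG Thr — synonymous.
Codon 3: CAT His / CAC His — synonymous.
Codon 4: ATT Ile / ATA Ile — synonymous.
Codon 5: CCG Pro / CCG Pro — identical.
Codon 6: CCT Pro / CCA Pro — synonymous.
Codon 7: AAT Asn / AAC Asn — synonymous.
Nonsynonymous differences: 0 → same protein.

yes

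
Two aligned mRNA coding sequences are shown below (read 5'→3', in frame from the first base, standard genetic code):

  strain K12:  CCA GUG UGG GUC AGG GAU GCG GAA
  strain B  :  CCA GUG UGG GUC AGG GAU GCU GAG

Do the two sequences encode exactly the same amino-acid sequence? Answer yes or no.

yes

Codon 1: CCA Pro / CCA Pro — identical.
Codon 2: GUG Val / GUG Val — identical.
Codon 3: UGG Trp / UGG Trp — identical.
Codon 4: GUC Val / GUC Val — identical.
Codon 5: AGG Arg / AGG Arg — identical.
Codon 6: GAU Asp / GAU Asp — identical.
Codon 7: GCG Ala / GCU Ala — synonymous.
Codon 8: GAA Glu / GAG Glu — synonymous.
Nonsynonymous differences: 0 → same protein.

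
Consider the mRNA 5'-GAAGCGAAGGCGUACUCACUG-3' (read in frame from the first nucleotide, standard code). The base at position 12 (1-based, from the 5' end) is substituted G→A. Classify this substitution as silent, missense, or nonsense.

silent

Position 12 falls in codon 4: GCG → Ala.
After the substitution the codon is GCA → Ala.
Both encode Ala, so the change is synonymous.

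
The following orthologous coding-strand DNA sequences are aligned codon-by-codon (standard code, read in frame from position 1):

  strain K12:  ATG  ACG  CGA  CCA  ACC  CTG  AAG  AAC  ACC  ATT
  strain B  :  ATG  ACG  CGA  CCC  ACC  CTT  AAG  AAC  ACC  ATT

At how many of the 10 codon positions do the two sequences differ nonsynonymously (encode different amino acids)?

Codon 1: ATG Met / ATG Met — identical.
Codon 2: ACG Thr / ACG Thr — identical.
Codon 3: CGA Arg / CGA Arg — identical.
Codon 4: CCA Pro / CCC Pro — synonymous.
Codon 5: ACC Thr / ACC Thr — identical.
Codon 6: CTG Leu / CTT Leu — synonymous.
Codon 7: AAG Lys / AAG Lys — identical.
Codon 8: AAC Asn / AAC Asn — identical.
Codon 9: ACC Thr / ACC Thr — identical.
Codon 10: ATT Ile / ATT Ile — identical.
Nonsynonymous differences: 0.

0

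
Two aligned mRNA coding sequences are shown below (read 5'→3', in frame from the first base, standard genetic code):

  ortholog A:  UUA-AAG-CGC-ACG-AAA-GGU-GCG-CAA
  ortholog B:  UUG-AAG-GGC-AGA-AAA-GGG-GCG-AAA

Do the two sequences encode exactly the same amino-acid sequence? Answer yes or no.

Codon 1: UUA Leu / UUG Leu — synonymous.
Codon 2: AAG Lys / AAG Lys — identical.
Codon 3: CGC Arg / GGC Gly — nonsynonymous.
Codon 4: ACG Thr / AGA Arg — nonsynonymous.
Codon 5: AAA Lys / AAA Lys — identical.
Codon 6: GGU Gly / GGG Gly — synonymous.
Codon 7: GCG Ala / GCG Ala — identical.
Codon 8: CAA Gln / AAA Lys — nonsynonymous.
Nonsynonymous differences: 3 → different protein.

no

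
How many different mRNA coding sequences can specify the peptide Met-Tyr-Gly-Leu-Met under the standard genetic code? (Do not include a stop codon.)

48

Met: 1 codon.
Tyr: 2 codons.
Gly: 4 codons.
Leu: 6 codons.
Met: 1 codon.
1 × 2 × 4 × 6 × 1 = 48.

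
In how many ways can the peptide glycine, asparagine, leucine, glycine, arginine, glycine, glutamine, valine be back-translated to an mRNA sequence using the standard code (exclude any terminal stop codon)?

36864

Gly: 4 codons.
Asn: 2 codons.
Leu: 6 codons.
Gly: 4 codons.
Arg: 6 codons.
Gly: 4 codons.
Gln: 2 codons.
Val: 4 codons.
4 × 2 × 6 × 4 × 6 × 4 × 2 × 4 = 36864.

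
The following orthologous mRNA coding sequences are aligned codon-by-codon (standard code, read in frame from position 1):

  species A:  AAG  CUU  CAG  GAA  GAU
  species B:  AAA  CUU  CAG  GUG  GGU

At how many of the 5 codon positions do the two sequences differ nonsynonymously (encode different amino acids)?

2

Codon 1: AAG Lys / AAA Lys — synonymous.
Codon 2: CUU Leu / CUU Leu — identical.
Codon 3: CAG Gln / CAG Gln — identical.
Codon 4: GAA Glu / GUG Val — nonsynonymous.
Codon 5: GAU Asp / GGU Gly — nonsynonymous.
Nonsynonymous differences: 2.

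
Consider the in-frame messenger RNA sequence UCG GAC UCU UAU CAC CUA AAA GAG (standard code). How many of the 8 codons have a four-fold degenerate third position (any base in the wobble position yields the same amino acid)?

Codon 1 UCG (Ser): third position 4-fold.
Codon 2 GAC (Asp): third position 2-fold.
Codon 3 UCU (Ser): third position 4-fold.
Codon 4 UAU (Tyr): third position 2-fold.
Codon 5 CAC (His): third position 2-fold.
Codon 6 CUA (Leu): third position 4-fold.
Codon 7 AAA (Lys): third position 2-fold.
Codon 8 GAG (Glu): third position 2-fold.
Four-fold degenerate third positions: 3.

3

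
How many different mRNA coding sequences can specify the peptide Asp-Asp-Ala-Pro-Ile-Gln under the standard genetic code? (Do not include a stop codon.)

Asp: 2 codons.
Asp: 2 codons.
Ala: 4 codons.
Pro: 4 codons.
Ile: 3 codons.
Gln: 2 codons.
2 × 2 × 4 × 4 × 3 × 2 = 384.

384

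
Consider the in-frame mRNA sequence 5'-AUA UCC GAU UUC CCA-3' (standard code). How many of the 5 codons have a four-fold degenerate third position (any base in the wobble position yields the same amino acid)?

2

Codon 1 AUA (Ile): third position 3-fold.
Codon 2 UCC (Ser): third position 4-fold.
Codon 3 GAU (Asp): third position 2-fold.
Codon 4 UUC (Phe): third position 2-fold.
Codon 5 CCA (Pro): third position 4-fold.
Four-fold degenerate third positions: 2.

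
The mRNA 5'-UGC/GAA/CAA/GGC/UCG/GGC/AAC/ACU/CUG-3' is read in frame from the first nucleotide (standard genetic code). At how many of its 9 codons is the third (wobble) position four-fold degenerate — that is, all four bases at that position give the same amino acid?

Codon 1 UGC (Cys): third position 2-fold.
Codon 2 GAA (Glu): third position 2-fold.
Codon 3 CAA (Gln): third position 2-fold.
Codon 4 GGC (Gly): third position 4-fold.
Codon 5 UCG (Ser): third position 4-fold.
Codon 6 GGC (Gly): third position 4-fold.
Codon 7 AAC (Asn): third position 2-fold.
Codon 8 ACU (Thr): third position 4-fold.
Codon 9 CUG (Leu): third position 4-fold.
Four-fold degenerate third positions: 5.

5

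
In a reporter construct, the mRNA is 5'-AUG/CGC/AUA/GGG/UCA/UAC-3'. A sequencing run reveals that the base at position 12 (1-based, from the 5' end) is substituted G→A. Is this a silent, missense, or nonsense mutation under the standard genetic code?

silent

Position 12 falls in codon 4: GGG → Gly.
After the substitution the codon is GGA → Gly.
Both encode Gly, so the change is synonymous.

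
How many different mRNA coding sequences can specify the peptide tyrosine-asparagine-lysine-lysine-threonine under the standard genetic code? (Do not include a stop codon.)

64

Tyr: 2 codons.
Asn: 2 codons.
Lys: 2 codons.
Lys: 2 codons.
Thr: 4 codons.
2 × 2 × 2 × 2 × 4 = 64.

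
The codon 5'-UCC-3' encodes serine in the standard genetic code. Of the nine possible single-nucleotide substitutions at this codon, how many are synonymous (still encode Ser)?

Position 1: none → 0 synonymous.
Position 2: none → 0 synonymous.
Position 3: UCU, UCA, UCG → 3 synonymous.
Total: 0 + 0 + 3 = 3.

3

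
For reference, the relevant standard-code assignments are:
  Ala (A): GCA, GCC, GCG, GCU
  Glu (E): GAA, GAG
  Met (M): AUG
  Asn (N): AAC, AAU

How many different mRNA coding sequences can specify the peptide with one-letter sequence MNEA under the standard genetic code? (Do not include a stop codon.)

Met: 1 codon.
Asn: 2 codons.
Glu: 2 codons.
Ala: 4 codons.
1 × 2 × 2 × 4 = 16.

16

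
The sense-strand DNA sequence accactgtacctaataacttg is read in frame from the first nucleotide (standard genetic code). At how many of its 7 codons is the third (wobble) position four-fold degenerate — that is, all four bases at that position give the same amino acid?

4

Codon 1 ACC (Thr): third position 4-fold.
Codon 2 ACT (Thr): third position 4-fold.
Codon 3 GTA (Val): third position 4-fold.
Codon 4 CCT (Pro): third position 4-fold.
Codon 5 AAT (Asn): third position 2-fold.
Codon 6 AAC (Asn): third position 2-fold.
Codon 7 TTG (Leu): third position 2-fold.
Four-fold degenerate third positions: 4.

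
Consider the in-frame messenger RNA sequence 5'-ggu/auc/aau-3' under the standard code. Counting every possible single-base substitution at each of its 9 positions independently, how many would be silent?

6

Codon 1 (GGU, Gly): 3 synonymous substitutions.
Codon 2 (AUC, Ile): 2 synonymous substitutions.
Codon 3 (AAU, Asn): 1 synonymous substitution.
Total: 3 + 2 + 1 = 6.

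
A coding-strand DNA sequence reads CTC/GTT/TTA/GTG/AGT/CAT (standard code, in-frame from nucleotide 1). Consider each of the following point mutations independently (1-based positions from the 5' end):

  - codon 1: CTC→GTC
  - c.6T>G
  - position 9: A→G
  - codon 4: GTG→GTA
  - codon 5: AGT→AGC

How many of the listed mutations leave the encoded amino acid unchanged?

4

Codon 1: CTC (Leu) → GTC (Val) — missense.
Codon 2: GTT (Val) → GTG (Val) — synonymous.
Codon 3: TTA (Leu) → TTG (Leu) — synonymous.
Codon 4: GTG (Val) → GTA (Val) — synonymous.
Codon 5: AGT (Ser) → AGC (Ser) — synonymous.
Synonymous: 4 of 5.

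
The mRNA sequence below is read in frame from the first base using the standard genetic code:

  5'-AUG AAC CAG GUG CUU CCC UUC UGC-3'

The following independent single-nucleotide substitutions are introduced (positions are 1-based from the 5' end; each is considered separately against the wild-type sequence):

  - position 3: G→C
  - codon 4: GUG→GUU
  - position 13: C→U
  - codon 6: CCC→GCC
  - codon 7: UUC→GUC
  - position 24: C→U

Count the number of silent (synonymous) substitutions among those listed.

2

Codon 1: AUG (Met) → AUC (Ile) — missense.
Codon 4: GUG (Val) → GUU (Val) — synonymous.
Codon 5: CUU (Leu) → UUU (Phe) — missense.
Codon 6: CCC (Pro) → GCC (Ala) — missense.
Codon 7: UUC (Phe) → GUC (Val) — missense.
Codon 8: UGC (Cys) → UGU (Cys) — synonymous.
Synonymous: 2 of 6.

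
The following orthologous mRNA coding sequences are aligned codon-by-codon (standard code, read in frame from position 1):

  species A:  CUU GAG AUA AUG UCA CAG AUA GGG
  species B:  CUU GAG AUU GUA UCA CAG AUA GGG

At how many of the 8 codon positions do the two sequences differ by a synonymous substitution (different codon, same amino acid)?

Codon 1: CUU Leu / CUU Leu — identical.
Codon 2: GAG Glu / GAG Glu — identical.
Codon 3: AUA Ile / AUU Ile — synonymous.
Codon 4: AUG Met / GUA Val — nonsynonymous.
Codon 5: UCA Ser / UCA Ser — identical.
Codon 6: CAG Gln / CAG Gln — identical.
Codon 7: AUA Ile / AUA Ile — identical.
Codon 8: GGG Gly / GGG Gly — identical.
Synonymous differences: 1.

1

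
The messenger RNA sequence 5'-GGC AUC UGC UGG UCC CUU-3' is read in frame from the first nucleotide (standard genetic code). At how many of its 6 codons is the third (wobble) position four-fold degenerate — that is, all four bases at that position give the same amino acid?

3

Codon 1 GGC (Gly): third position 4-fold.
Codon 2 AUC (Ile): third position 3-fold.
Codon 3 UGC (Cys): third position 2-fold.
Codon 4 UGG (Trp): third position 1-fold.
Codon 5 UCC (Ser): third position 4-fold.
Codon 6 CUU (Leu): third position 4-fold.
Four-fold degenerate third positions: 3.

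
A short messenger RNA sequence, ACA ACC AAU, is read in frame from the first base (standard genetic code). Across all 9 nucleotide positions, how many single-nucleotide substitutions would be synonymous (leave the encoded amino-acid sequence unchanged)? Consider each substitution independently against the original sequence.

7

Codon 1 (ACA, Thr): 3 synonymous substitutions.
Codon 2 (ACC, Thr): 3 synonymous substitutions.
Codon 3 (AAU, Asn): 1 synonymous substitution.
Total: 3 + 3 + 1 = 7.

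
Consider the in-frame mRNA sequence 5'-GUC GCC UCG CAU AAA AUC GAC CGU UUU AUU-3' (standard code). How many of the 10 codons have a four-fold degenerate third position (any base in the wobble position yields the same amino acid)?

Codon 1 GUC (Val): third position 4-fold.
Codon 2 GCC (Ala): third position 4-fold.
Codon 3 UCG (Ser): third position 4-fold.
Codon 4 CAU (His): third position 2-fold.
Codon 5 AAA (Lys): third position 2-fold.
Codon 6 AUC (Ile): third position 3-fold.
Codon 7 GAC (Asp): third position 2-fold.
Codon 8 CGU (Arg): third position 4-fold.
Codon 9 UUU (Phe): third position 2-fold.
Codon 10 AUU (Ile): third position 3-fold.
Four-fold degenerate third positions: 4.

4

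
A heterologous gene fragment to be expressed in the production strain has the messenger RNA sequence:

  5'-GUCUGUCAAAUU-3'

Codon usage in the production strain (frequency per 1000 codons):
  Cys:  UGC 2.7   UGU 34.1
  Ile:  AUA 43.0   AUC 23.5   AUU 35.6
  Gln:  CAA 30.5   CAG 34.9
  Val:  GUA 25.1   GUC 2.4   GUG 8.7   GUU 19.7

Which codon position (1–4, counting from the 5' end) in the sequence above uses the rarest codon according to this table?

Codon 1 GUC (Val): 2.4 per 1000.
Codon 2 UGU (Cys): 34.1 per 1000.
Codon 3 CAA (Gln): 30.5 per 1000.
Codon 4 AUU (Ile): 35.6 per 1000.
Lowest frequency is 2.4 at codon 1.

1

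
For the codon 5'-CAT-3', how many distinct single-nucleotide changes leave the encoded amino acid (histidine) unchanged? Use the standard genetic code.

Position 1: none → 0 synonymous.
Position 2: none → 0 synonymous.
Position 3: CAC → 1 synonymous.
Total: 0 + 0 + 1 = 1.

1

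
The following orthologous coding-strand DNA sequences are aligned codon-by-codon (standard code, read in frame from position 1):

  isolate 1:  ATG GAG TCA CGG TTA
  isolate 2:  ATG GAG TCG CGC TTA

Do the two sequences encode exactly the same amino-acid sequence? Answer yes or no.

Codon 1: ATG Met / ATG Met — identical.
Codon 2: GAG Glu / GAG Glu — identical.
Codon 3: TCA Ser / TCG Ser — synonymous.
Codon 4: CGG Arg / CGC Arg — synonymous.
Codon 5: TTA Leu / TTA Leu — identical.
Nonsynonymous differences: 0 → same protein.

yes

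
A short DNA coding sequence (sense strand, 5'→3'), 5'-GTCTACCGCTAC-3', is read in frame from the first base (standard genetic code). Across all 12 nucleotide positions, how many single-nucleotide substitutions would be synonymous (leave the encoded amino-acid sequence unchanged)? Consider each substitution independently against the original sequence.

8

Codon 1 (GTC, Val): 3 synonymous substitutions.
Codon 2 (TAC, Tyr): 1 synonymous substitution.
Codon 3 (CGC, Arg): 3 synonymous substitutions.
Codon 4 (TAC, Tyr): 1 synonymous substitution.
Total: 3 + 1 + 3 + 1 = 8.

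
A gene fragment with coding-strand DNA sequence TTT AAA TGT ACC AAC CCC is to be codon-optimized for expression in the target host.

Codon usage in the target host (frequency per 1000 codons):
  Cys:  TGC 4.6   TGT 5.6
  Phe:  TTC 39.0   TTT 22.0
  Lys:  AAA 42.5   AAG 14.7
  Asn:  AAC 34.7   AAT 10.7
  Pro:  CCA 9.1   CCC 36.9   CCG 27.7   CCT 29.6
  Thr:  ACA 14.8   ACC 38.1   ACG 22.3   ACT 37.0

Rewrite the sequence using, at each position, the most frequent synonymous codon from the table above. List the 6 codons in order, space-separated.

Codon 1 (Phe): best is TTC at 39.0.
Codon 2 (Lys): best is AAA at 42.5.
Codon 3 (Cys): best is TGT at 5.6.
Codon 4 (Thr): best is ACC at 38.1.
Codon 5 (Asn): best is AAC at 34.7.
Codon 6 (Pro): best is CCC at 36.9.

TTC AAA TGT ACC AAC CCC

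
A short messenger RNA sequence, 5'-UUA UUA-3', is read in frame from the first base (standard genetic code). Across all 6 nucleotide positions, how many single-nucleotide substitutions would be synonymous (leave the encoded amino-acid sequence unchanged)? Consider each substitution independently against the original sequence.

Codon 1 (UUA, Leu): 2 synonymous substitutions.
Codon 2 (UUA, Leu): 2 synonymous substitutions.
Total: 2 + 2 = 4.

4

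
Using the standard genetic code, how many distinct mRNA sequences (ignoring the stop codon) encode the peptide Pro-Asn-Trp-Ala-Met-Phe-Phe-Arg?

Pro: 4 codons.
Asn: 2 codons.
Trp: 1 codon.
Ala: 4 codons.
Met: 1 codon.
Phe: 2 codons.
Phe: 2 codons.
Arg: 6 codons.
4 × 2 × 1 × 4 × 1 × 2 × 2 × 6 = 768.

768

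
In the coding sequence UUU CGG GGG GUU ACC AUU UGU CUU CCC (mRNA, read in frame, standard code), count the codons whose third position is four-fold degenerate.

Codon 1 UUU (Phe): third position 2-fold.
Codon 2 CGG (Arg): third position 4-fold.
Codon 3 GGG (Gly): third position 4-fold.
Codon 4 GUU (Val): third position 4-fold.
Codon 5 ACC (Thr): third position 4-fold.
Codon 6 AUU (Ile): third position 3-fold.
Codon 7 UGU (Cys): third position 2-fold.
Codon 8 CUU (Leu): third position 4-fold.
Codon 9 CCC (Pro): third position 4-fold.
Four-fold degenerate third positions: 6.

6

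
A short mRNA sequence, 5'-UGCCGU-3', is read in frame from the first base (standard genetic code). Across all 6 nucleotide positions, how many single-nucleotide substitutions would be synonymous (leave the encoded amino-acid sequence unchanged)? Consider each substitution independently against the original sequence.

Codon 1 (UGC, Cys): 1 synonymous substitution.
Codon 2 (CGU, Arg): 3 synonymous substitutions.
Total: 1 + 3 = 4.

4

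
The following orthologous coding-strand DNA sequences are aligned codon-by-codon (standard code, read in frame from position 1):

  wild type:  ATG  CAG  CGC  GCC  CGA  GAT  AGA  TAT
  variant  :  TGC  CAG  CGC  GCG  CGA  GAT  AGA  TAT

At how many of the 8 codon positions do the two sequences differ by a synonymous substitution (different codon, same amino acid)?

Codon 1: ATG Met / TGC Cys — nonsynonymous.
Codon 2: CAG Gln / CAG Gln — identical.
Codon 3: CGC Arg / CGC Arg — identical.
Codon 4: GCC Ala / GCG Ala — synonymous.
Codon 5: CGA Arg / CGA Arg — identical.
Codon 6: GAT Asp / GAT Asp — identical.
Codon 7: AGA Arg / AGA Arg — identical.
Codon 8: TAT Tyr / TAT Tyr — identical.
Synonymous differences: 1.

1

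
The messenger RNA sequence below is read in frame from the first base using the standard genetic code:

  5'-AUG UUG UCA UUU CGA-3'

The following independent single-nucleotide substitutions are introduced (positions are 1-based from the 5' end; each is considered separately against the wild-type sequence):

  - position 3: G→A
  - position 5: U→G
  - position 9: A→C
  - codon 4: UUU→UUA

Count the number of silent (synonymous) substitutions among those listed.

1

Codon 1: AUG (Met) → AUA (Ile) — missense.
Codon 2: UUG (Leu) → UGG (Trp) — missense.
Codon 3: UCA (Ser) → UCC (Ser) — synonymous.
Codon 4: UUU (Phe) → UUA (Leu) — missense.
Synonymous: 1 of 4.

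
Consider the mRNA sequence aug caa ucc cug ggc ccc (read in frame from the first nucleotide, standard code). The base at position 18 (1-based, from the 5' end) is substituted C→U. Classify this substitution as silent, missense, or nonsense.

Position 18 falls in codon 6: CCC → Pro.
After the substitution the codon is CCU → Pro.
Both encode Pro, so the change is synonymous.

silent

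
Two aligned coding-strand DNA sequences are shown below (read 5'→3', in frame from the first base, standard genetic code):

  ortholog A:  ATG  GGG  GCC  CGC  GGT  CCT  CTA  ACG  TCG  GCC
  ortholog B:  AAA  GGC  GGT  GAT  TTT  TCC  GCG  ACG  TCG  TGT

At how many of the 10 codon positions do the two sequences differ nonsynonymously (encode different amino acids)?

7

Codon 1: ATG Met / AAA Lys — nonsynonymous.
Codon 2: GGG Gly / GGC Gly — synonymous.
Codon 3: GCC Ala / GGT Gly — nonsynonymous.
Codon 4: CGC Arg / GAT Asp — nonsynonymous.
Codon 5: GGT Gly / TTT Phe — nonsynonymous.
Codon 6: CCT Pro / TCC Ser — nonsynonymous.
Codon 7: CTA Leu / GCG Ala — nonsynonymous.
Codon 8: ACG Thr / ACG Thr — identical.
Codon 9: TCG Ser / TCG Ser — identical.
Codon 10: GCC Ala / TGT Cys — nonsynonymous.
Nonsynonymous differences: 7.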